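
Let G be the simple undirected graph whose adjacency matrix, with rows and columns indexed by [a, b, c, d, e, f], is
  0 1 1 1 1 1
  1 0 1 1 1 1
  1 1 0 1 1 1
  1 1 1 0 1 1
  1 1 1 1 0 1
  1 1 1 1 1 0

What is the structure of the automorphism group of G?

the symmetric group on 6 letters

All 6 vertices are pairwise adjacent: G = K_6. Any permutation of the 6 vertices preserves K_6, so Aut(K_6) = S_6 of order 6! = 720.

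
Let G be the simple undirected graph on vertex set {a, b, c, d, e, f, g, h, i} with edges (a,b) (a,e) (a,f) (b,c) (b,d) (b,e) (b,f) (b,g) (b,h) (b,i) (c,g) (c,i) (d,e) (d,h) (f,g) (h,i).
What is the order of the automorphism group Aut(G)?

16

Vertex b is the unique vertex of degree 8; the remaining 8 vertices each have degree 3 and induce a cycle, so G is the wheel on 9 vertices with hub b. Every automorphism fixes the hub and acts on the rim 8-cycle, so Aut(G) ≅ Aut(C_8) = D_8 of order 16.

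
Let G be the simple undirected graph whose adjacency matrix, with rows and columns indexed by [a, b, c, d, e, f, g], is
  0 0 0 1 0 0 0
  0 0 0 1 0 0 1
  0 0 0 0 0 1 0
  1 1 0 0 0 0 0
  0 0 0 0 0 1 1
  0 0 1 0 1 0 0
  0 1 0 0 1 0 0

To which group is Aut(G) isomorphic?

C_2

The degree sequence is [1, 2, 1, 2, 2, 2, 2]; the two degree-1 vertices a and c are the ends of a path, so G = P_7. The only nontrivial automorphism of a path is the end-to-end reflection, so Aut(G) ≅ Z_2.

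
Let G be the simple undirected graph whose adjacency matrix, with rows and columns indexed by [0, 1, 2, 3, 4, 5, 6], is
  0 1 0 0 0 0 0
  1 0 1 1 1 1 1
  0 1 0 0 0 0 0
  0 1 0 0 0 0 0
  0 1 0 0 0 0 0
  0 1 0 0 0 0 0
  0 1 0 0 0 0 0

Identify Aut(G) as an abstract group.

S_6

Vertex 1 has degree 6 and every other vertex has degree 1, so G is the star K_{1,6} with centre 1. Any automorphism fixes the centre and permutes the 6 leaves freely, so Aut(G) ≅ S_6 of order 6! = 720.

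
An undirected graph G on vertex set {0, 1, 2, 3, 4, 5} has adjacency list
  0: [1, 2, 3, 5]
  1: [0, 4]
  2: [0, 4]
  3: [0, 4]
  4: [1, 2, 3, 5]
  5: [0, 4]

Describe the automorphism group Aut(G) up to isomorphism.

The vertices split by degree into {0, 4} (degree 4) and {1, 2, 3, 5} (degree 2); every edge runs between the two parts, so G is the complete bipartite graph K_{2,4}. Automorphisms preserve the bipartition setwise (since the parts differ in size) and act as S_4 × S_2 within it; |Aut| = 48.

S_4 × S_2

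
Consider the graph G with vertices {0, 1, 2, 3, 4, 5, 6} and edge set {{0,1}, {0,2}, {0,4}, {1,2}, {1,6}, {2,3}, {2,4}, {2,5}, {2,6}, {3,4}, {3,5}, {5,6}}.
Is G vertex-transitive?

No

Vertex 2 is the only vertex of degree 6, so every automorphism fixes it; G is not vertex-transitive.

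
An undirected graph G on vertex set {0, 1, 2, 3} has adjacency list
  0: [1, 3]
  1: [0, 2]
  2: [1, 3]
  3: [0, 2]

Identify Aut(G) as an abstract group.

G is 2-regular and bipartite on 2^2 = 4 vertices with girth 4; it is the hypercube graph Q_2. Aut(Q_2) consists of the signed permutations of the 2 coordinate axes: 2! permutations times 2^2 sign flips, so |Aut| = 2^2·2! = 8.

the dihedral group of order 8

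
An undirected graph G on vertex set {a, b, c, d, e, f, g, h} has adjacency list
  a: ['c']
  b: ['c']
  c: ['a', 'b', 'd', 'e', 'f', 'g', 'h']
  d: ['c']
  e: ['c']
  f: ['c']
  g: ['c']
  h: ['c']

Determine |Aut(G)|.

5040

Vertex c has degree 7 and every other vertex has degree 1, so G is the star K_{1,7} with centre c. The 7 leaves are pairwise interchangeable while the centre is fixed, giving Aut(G) = S_7.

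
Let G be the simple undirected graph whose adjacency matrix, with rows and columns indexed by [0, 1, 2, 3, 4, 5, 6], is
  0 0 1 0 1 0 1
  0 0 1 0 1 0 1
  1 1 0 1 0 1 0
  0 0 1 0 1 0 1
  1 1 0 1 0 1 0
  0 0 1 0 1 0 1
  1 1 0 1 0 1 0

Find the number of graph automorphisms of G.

144

The vertices split by degree into {2, 4, 6} (degree 4) and {0, 1, 3, 5} (degree 3); every edge runs between the two parts, so G is the complete bipartite graph K_{3,4}. The parts have unequal sizes, so no automorphism swaps them; each part is permuted independently, giving S_3 × S_4 of order 3!·4! = 144.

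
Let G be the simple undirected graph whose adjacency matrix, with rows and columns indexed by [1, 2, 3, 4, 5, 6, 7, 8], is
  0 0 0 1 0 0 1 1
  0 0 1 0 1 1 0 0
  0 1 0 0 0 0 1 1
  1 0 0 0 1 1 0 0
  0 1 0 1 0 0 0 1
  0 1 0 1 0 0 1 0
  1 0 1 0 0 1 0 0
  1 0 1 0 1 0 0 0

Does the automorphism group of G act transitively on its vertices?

G is 3-regular and bipartite on 2^3 = 8 vertices with girth 4; it is the hypercube graph Q_3. Aut(Q_3) consists of the signed permutations of the 3 coordinate axes: 3! permutations times 2^3 sign flips, so |Aut| = 2^3·3! = 48. This group acts transitively on the 8 vertices.

Yes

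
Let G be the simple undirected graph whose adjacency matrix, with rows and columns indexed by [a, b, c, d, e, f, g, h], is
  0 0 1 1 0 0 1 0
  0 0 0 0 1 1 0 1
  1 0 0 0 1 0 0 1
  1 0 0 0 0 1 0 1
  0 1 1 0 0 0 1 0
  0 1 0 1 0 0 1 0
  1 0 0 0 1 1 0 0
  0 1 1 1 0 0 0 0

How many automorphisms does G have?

G is 3-regular and bipartite on 2^3 = 8 vertices with girth 4; it is the hypercube graph Q_3. The symmetry group of the 3-cube is the hyperoctahedral group B_3 = Z_2 ≀ S_3, of order 2^3·3! = 48.

48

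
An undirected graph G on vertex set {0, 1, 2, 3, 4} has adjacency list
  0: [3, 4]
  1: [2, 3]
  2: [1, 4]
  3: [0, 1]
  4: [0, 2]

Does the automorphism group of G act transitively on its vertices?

Yes

Every vertex has degree 2 and the graph is connected, so G is the 5-cycle C_5. C_5 has 5 rotations and 5 reflections, so Aut(C_5) ≅ D_5 of order 10. Under this action every vertex can be carried to every other, so G is vertex-transitive.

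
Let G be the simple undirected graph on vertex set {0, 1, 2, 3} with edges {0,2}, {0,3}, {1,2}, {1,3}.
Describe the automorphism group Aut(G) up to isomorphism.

G is 2-regular and bipartite on 2^2 = 4 vertices with girth 4; it is the hypercube graph Q_2. The symmetry group of the 2-cube is the hyperoctahedral group B_2 = Z_2 ≀ S_2, of order 2^2·2! = 8.

Z_2^2 ⋊ S_2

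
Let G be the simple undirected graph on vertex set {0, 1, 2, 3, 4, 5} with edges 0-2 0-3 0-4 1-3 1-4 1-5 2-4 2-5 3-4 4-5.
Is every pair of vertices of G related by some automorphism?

No

Vertex 4 is the only vertex of degree 5, so every automorphism fixes it; G is not vertex-transitive.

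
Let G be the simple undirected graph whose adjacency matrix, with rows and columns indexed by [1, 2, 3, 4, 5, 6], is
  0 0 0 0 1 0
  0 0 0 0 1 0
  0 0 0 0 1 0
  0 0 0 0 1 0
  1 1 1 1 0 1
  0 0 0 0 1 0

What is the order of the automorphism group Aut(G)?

Vertex 5 has degree 5 and every other vertex has degree 1, so G is the star K_{1,5} with centre 5. The 5 leaves are pairwise interchangeable while the centre is fixed, giving Aut(G) = S_5.

120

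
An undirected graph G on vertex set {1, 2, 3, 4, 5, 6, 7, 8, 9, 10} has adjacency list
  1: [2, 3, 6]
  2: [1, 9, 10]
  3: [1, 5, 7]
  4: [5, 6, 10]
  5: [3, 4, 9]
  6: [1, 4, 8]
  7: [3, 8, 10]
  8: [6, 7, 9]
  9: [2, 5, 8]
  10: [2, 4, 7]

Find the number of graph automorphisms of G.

120

G is 3-regular on 10 vertices with no triangles and no 4-cycles (girth 5): this is the Petersen graph. It is a classical fact that the Petersen graph has automorphism group S_5 (order 120), arising from its description as the Kneser graph K(5,2).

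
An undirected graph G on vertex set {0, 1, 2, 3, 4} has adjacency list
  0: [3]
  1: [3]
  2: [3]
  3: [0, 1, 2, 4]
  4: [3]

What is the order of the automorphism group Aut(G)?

Vertex 3 has degree 4 and every other vertex has degree 1, so G is the star K_{1,4} with centre 3. The 4 leaves are pairwise interchangeable while the centre is fixed, giving Aut(G) = S_4.

24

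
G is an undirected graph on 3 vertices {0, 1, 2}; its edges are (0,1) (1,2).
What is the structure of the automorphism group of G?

C_2

The degree sequence is [1, 2, 1]; the two degree-1 vertices 0 and 2 are the ends of a path, so G = P_3. A path has exactly one nontrivial symmetry — reversal — giving Aut(G) of order 2.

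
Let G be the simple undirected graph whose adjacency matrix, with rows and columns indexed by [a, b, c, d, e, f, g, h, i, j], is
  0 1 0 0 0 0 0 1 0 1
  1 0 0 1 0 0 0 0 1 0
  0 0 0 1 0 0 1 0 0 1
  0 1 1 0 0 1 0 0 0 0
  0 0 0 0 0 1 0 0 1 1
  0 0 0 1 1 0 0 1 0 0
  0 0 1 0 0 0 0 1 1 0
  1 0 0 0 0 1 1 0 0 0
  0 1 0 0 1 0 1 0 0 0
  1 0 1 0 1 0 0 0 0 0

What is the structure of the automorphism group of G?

the symmetric group S_5

G is 3-regular on 10 vertices with no triangles and no 4-cycles (girth 5): this is the Petersen graph. Viewing the Petersen graph as the Kneser graph K(5,2) — vertices are 2-subsets of {1,…,5}, edges join disjoint pairs — its automorphisms are exactly the permutations of the 5-element set, so Aut ≅ S_5 of order 120.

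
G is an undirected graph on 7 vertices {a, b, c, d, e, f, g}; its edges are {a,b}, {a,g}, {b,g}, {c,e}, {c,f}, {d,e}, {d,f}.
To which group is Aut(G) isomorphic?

D_3 × D_4

G has two connected components, {c, d, e, f} and {a, b, g}; each is 2-regular, so G = C_4 ⊔ C_3. No automorphism exchanges components of different sizes, hence Aut(G) is the direct product D_3 × D_4, order 48.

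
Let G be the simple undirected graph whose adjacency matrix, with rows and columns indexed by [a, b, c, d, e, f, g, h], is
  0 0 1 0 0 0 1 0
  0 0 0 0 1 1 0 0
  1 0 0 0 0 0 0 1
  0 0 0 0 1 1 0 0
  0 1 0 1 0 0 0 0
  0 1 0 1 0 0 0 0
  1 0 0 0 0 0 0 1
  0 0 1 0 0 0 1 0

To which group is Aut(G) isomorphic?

G has two connected components, {a, c, g, h} and {b, d, e, f}; each is 2-regular, so G = C_4 ⊔ C_4. Aut of a disjoint union of two copies of C_4 is the wreath product D_4 ≀ Z_2, of order 2·8² = 128.

D_4 ≀ Z_2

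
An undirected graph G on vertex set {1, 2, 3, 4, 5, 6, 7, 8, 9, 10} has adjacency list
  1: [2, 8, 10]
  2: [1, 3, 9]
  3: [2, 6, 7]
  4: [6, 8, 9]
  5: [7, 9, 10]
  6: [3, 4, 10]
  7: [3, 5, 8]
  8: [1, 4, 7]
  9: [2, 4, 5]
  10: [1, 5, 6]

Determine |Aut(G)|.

G is 3-regular on 10 vertices with no triangles and no 4-cycles (girth 5): this is the Petersen graph. Viewing the Petersen graph as the Kneser graph K(5,2) — vertices are 2-subsets of {1,…,5}, edges join disjoint pairs — its automorphisms are exactly the permutations of the 5-element set, so Aut ≅ S_5 of order 120.

120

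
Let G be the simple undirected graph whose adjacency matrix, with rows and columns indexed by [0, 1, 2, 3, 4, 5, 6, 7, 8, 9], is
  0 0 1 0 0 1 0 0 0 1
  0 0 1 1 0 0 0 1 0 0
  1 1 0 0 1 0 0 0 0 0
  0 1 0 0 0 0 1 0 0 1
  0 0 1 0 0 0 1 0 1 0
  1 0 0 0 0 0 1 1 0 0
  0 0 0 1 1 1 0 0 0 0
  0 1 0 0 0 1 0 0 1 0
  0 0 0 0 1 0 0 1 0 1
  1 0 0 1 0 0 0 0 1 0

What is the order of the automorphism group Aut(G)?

G is 3-regular on 10 vertices with no triangles and no 4-cycles (girth 5): this is the Petersen graph. It is a classical fact that the Petersen graph has automorphism group S_5 (order 120), arising from its description as the Kneser graph K(5,2).

120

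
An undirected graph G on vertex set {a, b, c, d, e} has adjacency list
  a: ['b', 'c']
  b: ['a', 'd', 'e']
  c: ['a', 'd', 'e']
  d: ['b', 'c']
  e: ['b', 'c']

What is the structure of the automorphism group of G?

S_2 × S_3

The vertices split by degree into {b, c} (degree 3) and {a, d, e} (degree 2); every edge runs between the two parts, so G is the complete bipartite graph K_{2,3}. Automorphisms preserve the bipartition setwise (since the parts differ in size) and act as S_2 × S_3 within it; |Aut| = 12.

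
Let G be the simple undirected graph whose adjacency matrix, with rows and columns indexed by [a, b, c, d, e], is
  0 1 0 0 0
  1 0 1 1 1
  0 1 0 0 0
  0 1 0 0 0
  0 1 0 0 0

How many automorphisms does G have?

Vertex b has degree 4 and every other vertex has degree 1, so G is the star K_{1,4} with centre b. The 4 leaves are pairwise interchangeable while the centre is fixed, giving Aut(G) = S_4.

24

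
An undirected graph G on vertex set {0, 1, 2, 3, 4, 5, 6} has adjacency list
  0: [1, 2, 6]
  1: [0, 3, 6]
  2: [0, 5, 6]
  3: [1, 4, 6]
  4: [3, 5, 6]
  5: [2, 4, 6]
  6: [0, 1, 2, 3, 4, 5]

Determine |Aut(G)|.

12

Vertex 6 is the unique vertex of degree 6; the remaining 6 vertices each have degree 3 and induce a cycle, so G is the wheel on 7 vertices with hub 6. Every automorphism fixes the hub and acts on the rim 6-cycle, so Aut(G) ≅ Aut(C_6) = D_6 of order 12.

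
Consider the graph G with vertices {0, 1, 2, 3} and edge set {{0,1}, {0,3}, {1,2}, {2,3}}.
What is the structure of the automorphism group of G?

Every vertex has degree 2 and the graph is connected, so G is the 4-cycle C_4. The automorphisms of the 4-cycle are exactly the symmetries of a regular 4-gon: the dihedral group D_4, |D_4| = 8.

the dihedral group of order 8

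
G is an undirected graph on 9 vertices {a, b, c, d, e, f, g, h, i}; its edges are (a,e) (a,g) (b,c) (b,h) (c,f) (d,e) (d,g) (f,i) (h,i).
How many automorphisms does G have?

80

G has two connected components, {b, c, f, h, i} and {a, d, e, g}; each is 2-regular, so G = C_5 ⊔ C_4. The components are non-isomorphic (different sizes), so Aut(G) = Aut(C_4) × Aut(C_5) = D_4 × D_5 of order 8·10 = 80.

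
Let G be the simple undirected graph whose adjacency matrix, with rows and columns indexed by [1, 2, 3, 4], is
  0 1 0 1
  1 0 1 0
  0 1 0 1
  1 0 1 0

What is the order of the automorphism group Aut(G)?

8

Every vertex has degree 2 and the graph is connected, so G is the 4-cycle C_4. The automorphisms of the 4-cycle are exactly the symmetries of a regular 4-gon: the dihedral group D_4, |D_4| = 8.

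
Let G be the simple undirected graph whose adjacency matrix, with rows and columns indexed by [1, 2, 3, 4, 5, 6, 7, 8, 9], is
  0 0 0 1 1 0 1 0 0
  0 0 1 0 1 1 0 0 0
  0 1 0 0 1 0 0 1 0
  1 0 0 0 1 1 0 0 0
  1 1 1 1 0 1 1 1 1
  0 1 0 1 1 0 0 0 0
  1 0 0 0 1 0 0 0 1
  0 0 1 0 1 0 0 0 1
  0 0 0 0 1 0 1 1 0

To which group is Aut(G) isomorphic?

the dihedral group of order 16

Vertex 5 is the unique vertex of degree 8; the remaining 8 vertices each have degree 3 and induce a cycle, so G is the wheel on 9 vertices with hub 5. With the hub fixed, the remaining symmetry is that of the rim cycle C_8, giving the dihedral group D_8.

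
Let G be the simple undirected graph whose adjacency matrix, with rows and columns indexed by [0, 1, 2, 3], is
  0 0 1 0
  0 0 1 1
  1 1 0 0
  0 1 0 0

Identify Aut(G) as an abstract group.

C_2

The degree sequence is [1, 2, 2, 1]; the two degree-1 vertices 0 and 3 are the ends of a path, so G = P_4. A path has exactly one nontrivial symmetry — reversal — giving Aut(G) of order 2.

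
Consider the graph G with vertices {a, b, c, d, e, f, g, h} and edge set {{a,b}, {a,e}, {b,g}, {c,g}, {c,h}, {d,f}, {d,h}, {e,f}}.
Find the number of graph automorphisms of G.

16

Every vertex has degree 2 and the graph is connected, so G is the 8-cycle C_8. C_8 has 8 rotations and 8 reflections, so Aut(C_8) ≅ D_8 of order 16.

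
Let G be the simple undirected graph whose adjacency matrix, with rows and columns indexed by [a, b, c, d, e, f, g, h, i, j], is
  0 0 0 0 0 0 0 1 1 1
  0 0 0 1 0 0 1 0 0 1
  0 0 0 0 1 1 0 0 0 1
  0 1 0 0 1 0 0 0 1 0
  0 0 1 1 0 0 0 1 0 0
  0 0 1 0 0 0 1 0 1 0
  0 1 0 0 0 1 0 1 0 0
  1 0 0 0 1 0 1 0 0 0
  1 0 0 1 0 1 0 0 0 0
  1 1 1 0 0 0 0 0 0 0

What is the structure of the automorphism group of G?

G is 3-regular on 10 vertices with no triangles and no 4-cycles (girth 5): this is the Petersen graph. Viewing the Petersen graph as the Kneser graph K(5,2) — vertices are 2-subsets of {1,…,5}, edges join disjoint pairs — its automorphisms are exactly the permutations of the 5-element set, so Aut ≅ S_5 of order 120.

S_5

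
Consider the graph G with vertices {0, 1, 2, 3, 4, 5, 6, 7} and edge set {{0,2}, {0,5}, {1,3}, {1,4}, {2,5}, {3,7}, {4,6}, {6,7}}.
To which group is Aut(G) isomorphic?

G has two connected components, {1, 3, 4, 6, 7} and {0, 2, 5}; each is 2-regular, so G = C_5 ⊔ C_3. No automorphism exchanges components of different sizes, hence Aut(G) is the direct product D_3 × D_5, order 60.

D_3 × D_5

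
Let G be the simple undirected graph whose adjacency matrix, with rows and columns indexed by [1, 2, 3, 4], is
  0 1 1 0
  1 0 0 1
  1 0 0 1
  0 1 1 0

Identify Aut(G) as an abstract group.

the dihedral group of order 8

G is 2-regular and connected on 4 vertices, i.e. the cycle C_4. The automorphisms of the 4-cycle are exactly the symmetries of a regular 4-gon: the dihedral group D_4, |D_4| = 8.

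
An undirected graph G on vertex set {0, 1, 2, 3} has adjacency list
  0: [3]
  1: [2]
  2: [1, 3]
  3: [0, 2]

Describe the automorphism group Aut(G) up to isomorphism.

C_2

The degree sequence is [1, 1, 2, 2]; the two degree-1 vertices 0 and 1 are the ends of a path, so G = P_4. A path has exactly one nontrivial symmetry — reversal — giving Aut(G) of order 2.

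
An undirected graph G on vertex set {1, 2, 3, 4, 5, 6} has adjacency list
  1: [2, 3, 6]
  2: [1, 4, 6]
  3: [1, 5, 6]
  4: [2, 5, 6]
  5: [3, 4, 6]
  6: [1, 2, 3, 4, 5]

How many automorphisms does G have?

10

Vertex 6 is the unique vertex of degree 5; the remaining 5 vertices each have degree 3 and induce a cycle, so G is the wheel on 6 vertices with hub 6. With the hub fixed, the remaining symmetry is that of the rim cycle C_5, giving the dihedral group D_5.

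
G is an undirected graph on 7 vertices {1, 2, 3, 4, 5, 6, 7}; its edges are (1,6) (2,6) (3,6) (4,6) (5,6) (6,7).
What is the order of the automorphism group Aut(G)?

Vertex 6 has degree 6 and every other vertex has degree 1, so G is the star K_{1,6} with centre 6. Any automorphism fixes the centre and permutes the 6 leaves freely, so Aut(G) ≅ S_6 of order 6! = 720.

720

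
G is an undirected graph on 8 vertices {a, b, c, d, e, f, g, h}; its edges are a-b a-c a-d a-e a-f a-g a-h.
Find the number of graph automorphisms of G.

5040

Vertex a has degree 7 and every other vertex has degree 1, so G is the star K_{1,7} with centre a. The 7 leaves are pairwise interchangeable while the centre is fixed, giving Aut(G) = S_7.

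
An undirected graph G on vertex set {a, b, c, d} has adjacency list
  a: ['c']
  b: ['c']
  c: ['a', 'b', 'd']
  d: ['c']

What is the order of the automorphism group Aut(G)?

6

Vertex c has degree 3 and every other vertex has degree 1, so G is the star K_{1,3} with centre c. The 3 leaves are pairwise interchangeable while the centre is fixed, giving Aut(G) = S_3.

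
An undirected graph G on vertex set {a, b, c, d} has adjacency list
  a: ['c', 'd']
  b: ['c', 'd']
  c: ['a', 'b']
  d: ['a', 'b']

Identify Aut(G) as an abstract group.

(S_2 × S_2) ⋊ Z_2

G is 2-regular and bipartite with parts {c, d} and {a, b} (each part is independent and every cross-pair is an edge), so G = K_{2,2}. Each part can be permuted independently (S_2 × S_2) and the two equal-size parts can also be swapped, giving (S_2 × S_2) ⋊ Z_2 of order 2·(2!)² = 8.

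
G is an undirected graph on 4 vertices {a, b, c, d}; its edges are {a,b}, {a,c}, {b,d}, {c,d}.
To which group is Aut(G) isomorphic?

the dihedral group of order 8

G is 2-regular and bipartite on 2^2 = 4 vertices with girth 4; it is the hypercube graph Q_2. The symmetry group of the 2-cube is the hyperoctahedral group B_2 = Z_2 ≀ S_2, of order 2^2·2! = 8.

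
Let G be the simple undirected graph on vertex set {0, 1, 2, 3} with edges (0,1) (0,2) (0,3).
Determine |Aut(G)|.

Vertex 0 has degree 3 and every other vertex has degree 1, so G is the star K_{1,3} with centre 0. Any automorphism fixes the centre and permutes the 3 leaves freely, so Aut(G) ≅ S_3 of order 3! = 6.

6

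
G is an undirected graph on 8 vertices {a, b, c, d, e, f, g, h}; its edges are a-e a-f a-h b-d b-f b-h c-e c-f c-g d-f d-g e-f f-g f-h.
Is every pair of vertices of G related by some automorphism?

Vertex f is the only vertex of degree 7, so every automorphism fixes it; G is not vertex-transitive.

No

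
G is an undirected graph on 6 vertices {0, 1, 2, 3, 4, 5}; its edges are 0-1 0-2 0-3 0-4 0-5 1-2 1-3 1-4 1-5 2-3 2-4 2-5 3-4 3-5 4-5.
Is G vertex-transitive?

Yes

Every vertex has degree 5, so G is the complete graph K_6. Every bijection on the vertex set is an automorphism of K_6; hence Aut(K_6) ≅ S_6, order 720. Under this action every vertex can be carried to every other, so G is vertex-transitive.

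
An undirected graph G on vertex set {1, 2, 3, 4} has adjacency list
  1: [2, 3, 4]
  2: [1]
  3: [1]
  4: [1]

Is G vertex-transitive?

No

Vertex 1 is the only vertex of degree 3, so every automorphism fixes it; G is not vertex-transitive.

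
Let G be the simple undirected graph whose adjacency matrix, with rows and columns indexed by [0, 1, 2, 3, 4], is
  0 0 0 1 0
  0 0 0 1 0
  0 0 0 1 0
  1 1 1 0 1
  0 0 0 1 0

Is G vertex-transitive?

No

Vertex 3 is the only vertex of degree 4, so every automorphism fixes it; G is not vertex-transitive.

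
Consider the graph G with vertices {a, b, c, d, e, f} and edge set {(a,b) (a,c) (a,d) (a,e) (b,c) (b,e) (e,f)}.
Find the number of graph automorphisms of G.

1

Degrees alone do not determine every vertex (e.g. b and e both have degree 3), but their neighbour-degree multisets differ: N(b) has degrees [2, 3, 4] while N(e) has degrees [1, 3, 4]. Repeating this refinement separates all vertices, so the only automorphism is the identity.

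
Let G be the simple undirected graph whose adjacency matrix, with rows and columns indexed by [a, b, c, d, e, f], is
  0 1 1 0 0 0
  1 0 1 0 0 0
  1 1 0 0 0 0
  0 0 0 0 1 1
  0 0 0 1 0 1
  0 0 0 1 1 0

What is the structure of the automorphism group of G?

G has two connected components, {a, b, c} and {d, e, f}; each is 2-regular, so G = C_3 ⊔ C_3. Aut of a disjoint union of two copies of C_3 is the wreath product D_3 ≀ Z_2, of order 2·6² = 72.

(D_3 × D_3) ⋊ Z_2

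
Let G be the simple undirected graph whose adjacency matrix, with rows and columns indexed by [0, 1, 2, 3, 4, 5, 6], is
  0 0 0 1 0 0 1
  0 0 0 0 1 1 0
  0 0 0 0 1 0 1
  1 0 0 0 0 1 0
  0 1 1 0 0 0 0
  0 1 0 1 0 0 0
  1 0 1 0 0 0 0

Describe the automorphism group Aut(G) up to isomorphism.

G is 2-regular and connected on 7 vertices, i.e. the cycle C_7. C_7 has 7 rotations and 7 reflections, so Aut(C_7) ≅ D_7 of order 14.

D_7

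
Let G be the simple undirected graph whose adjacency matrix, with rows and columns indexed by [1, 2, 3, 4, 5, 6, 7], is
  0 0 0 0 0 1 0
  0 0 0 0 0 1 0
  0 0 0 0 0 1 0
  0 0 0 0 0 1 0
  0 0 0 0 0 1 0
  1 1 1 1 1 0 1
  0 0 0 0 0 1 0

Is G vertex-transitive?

No

Vertex 6 is the only vertex of degree 6, so every automorphism fixes it; G is not vertex-transitive.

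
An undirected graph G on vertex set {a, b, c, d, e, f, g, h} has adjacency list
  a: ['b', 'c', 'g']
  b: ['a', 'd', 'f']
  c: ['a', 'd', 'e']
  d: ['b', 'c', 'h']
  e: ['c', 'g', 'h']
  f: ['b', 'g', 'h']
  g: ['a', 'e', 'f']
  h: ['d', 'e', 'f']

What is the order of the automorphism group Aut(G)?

G is 3-regular and bipartite on 2^3 = 8 vertices with girth 4; it is the hypercube graph Q_3. The symmetry group of the 3-cube is the hyperoctahedral group B_3 = Z_2 ≀ S_3, of order 2^3·3! = 48.

48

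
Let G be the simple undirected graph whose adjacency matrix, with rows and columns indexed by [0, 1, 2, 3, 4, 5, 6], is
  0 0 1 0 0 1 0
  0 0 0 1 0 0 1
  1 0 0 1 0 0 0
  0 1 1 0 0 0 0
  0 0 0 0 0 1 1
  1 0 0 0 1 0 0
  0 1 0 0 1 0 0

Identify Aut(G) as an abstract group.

the dihedral group of order 14

Every vertex has degree 2 and the graph is connected, so G is the 7-cycle C_7. C_7 has 7 rotations and 7 reflections, so Aut(C_7) ≅ D_7 of order 14.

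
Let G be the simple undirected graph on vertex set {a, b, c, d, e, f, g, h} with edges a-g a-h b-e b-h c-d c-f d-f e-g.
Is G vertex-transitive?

No

G has two connected components, {a, b, e, g, h} and {c, d, f}; each is 2-regular, so G = C_5 ⊔ C_3. The orbit of a under Aut(G) is {a, b, e, g, h}, which does not contain c, so G is not vertex-transitive.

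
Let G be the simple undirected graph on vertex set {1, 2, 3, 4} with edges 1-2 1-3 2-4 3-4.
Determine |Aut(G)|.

8

G is 2-regular and bipartite on 2^2 = 4 vertices with girth 4; it is the hypercube graph Q_2. The symmetry group of the 2-cube is the hyperoctahedral group B_2 = Z_2 ≀ S_2, of order 2^2·2! = 8.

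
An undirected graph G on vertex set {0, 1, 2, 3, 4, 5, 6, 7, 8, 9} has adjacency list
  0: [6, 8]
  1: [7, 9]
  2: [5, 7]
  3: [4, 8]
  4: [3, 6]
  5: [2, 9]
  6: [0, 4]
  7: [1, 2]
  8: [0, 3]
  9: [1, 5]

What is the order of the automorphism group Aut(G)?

200

G has two connected components, {0, 3, 4, 6, 8} and {1, 2, 5, 7, 9}; each is 2-regular, so G = C_5 ⊔ C_5. Aut of a disjoint union of two copies of C_5 is the wreath product D_5 ≀ Z_2, of order 2·10² = 200.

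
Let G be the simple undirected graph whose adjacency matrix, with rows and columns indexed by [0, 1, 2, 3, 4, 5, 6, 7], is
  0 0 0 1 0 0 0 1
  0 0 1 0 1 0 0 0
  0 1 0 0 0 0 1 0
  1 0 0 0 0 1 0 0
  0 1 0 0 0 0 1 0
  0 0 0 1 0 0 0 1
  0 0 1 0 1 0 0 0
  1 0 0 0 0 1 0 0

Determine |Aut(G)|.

128

G has two connected components, {0, 3, 5, 7} and {1, 2, 4, 6}; each is 2-regular, so G = C_4 ⊔ C_4. Aut of a disjoint union of two copies of C_4 is the wreath product D_4 ≀ Z_2, of order 2·8² = 128.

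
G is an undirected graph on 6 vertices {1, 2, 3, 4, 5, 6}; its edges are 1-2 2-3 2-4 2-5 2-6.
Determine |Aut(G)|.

120

Vertex 2 has degree 5 and every other vertex has degree 1, so G is the star K_{1,5} with centre 2. The 5 leaves are pairwise interchangeable while the centre is fixed, giving Aut(G) = S_5.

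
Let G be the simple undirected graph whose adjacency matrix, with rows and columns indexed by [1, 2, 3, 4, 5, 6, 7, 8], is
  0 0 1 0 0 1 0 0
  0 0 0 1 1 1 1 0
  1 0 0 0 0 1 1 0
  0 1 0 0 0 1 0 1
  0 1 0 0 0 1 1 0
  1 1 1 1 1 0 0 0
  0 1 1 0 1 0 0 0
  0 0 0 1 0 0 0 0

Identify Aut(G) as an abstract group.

Degrees alone do not determine every vertex (e.g. 3 and 4 both have degree 3), but their neighbour-degree multisets differ: N(3) has degrees [2, 3, 5] while N(4) has degrees [1, 4, 5]. Repeating this refinement separates all vertices, so the only automorphism is the identity.

1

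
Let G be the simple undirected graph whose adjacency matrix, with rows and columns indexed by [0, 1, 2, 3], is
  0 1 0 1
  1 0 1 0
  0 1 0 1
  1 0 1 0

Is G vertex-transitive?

Yes

G is 2-regular and connected on 4 vertices, i.e. the cycle C_4. The automorphisms of the 4-cycle are exactly the symmetries of a regular 4-gon: the dihedral group D_4, |D_4| = 8. This group acts transitively on the 4 vertices.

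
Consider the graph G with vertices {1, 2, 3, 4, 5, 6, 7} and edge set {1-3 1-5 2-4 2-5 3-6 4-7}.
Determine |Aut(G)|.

The degree sequence is [2, 2, 2, 2, 2, 1, 1]; the two degree-1 vertices 6 and 7 are the ends of a path, so G = P_7. A path has exactly one nontrivial symmetry — reversal — giving Aut(G) of order 2.

2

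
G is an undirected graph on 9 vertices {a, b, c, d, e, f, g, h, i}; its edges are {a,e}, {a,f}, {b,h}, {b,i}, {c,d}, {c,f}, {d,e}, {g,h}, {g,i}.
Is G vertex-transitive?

G has two connected components, {a, c, d, e, f} and {b, g, h, i}; each is 2-regular, so G = C_5 ⊔ C_4. The orbit of a under Aut(G) is {a, c, d, e, f}, which does not contain b, so G is not vertex-transitive.

No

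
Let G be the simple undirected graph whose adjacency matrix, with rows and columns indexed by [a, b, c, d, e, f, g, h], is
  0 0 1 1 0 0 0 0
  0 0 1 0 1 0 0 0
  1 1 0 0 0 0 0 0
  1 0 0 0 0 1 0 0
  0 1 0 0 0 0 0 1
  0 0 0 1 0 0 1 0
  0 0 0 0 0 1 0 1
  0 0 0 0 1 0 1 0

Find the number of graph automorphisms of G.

G is 2-regular and connected on 8 vertices, i.e. the cycle C_8. C_8 has 8 rotations and 8 reflections, so Aut(C_8) ≅ D_8 of order 16.

16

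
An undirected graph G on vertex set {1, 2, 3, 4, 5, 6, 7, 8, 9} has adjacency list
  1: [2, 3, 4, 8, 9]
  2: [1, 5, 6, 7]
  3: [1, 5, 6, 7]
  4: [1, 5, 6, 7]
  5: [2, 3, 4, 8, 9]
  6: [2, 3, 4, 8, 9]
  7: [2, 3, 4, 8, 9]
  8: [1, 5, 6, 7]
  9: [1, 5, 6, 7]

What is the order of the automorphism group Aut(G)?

2880

The vertices split by degree into {1, 5, 6, 7} (degree 5) and {2, 3, 4, 8, 9} (degree 4); every edge runs between the two parts, so G is the complete bipartite graph K_{4,5}. Automorphisms preserve the bipartition setwise (since the parts differ in size) and act as S_4 × S_5 within it; |Aut| = 2880.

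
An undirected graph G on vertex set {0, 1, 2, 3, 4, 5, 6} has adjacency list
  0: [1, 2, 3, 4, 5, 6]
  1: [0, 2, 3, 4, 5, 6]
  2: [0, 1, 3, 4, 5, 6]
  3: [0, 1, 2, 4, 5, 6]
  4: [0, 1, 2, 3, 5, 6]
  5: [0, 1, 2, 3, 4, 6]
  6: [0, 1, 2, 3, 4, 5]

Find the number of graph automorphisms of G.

5040

Every vertex has degree 6, so G is the complete graph K_7. Any permutation of the 7 vertices preserves K_7, so Aut(K_7) = S_7 of order 7! = 5040.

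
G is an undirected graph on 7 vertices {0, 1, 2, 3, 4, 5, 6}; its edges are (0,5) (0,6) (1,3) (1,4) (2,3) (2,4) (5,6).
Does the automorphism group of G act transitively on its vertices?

G has two connected components, {1, 2, 3, 4} and {0, 5, 6}; each is 2-regular, so G = C_4 ⊔ C_3. The orbit of 0 under Aut(G) is {0, 5, 6}, which does not contain 1, so G is not vertex-transitive.

No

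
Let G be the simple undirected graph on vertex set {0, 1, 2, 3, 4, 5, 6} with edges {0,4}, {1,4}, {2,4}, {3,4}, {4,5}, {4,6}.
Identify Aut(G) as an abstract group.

Vertex 4 has degree 6 and every other vertex has degree 1, so G is the star K_{1,6} with centre 4. The 6 leaves are pairwise interchangeable while the centre is fixed, giving Aut(G) = S_6.

the symmetric group on 6 letters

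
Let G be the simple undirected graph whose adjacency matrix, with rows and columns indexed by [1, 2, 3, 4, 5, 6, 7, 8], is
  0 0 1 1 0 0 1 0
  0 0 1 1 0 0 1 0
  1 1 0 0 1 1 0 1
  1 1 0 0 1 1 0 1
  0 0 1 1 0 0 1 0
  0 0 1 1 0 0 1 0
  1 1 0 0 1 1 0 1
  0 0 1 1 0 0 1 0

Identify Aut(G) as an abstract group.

S_3 × S_5

The vertices split by degree into {3, 4, 7} (degree 5) and {1, 2, 5, 6, 8} (degree 3); every edge runs between the two parts, so G is the complete bipartite graph K_{3,5}. The parts have unequal sizes, so no automorphism swaps them; each part is permuted independently, giving S_3 × S_5 of order 3!·5! = 720.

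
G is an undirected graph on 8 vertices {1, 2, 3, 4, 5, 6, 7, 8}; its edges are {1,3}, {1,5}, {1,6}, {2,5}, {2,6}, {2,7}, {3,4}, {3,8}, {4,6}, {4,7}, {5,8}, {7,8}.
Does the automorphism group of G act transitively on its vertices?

G is 3-regular and bipartite on 2^3 = 8 vertices with girth 4; it is the hypercube graph Q_3. Aut(Q_3) consists of the signed permutations of the 3 coordinate axes: 3! permutations times 2^3 sign flips, so |Aut| = 2^3·3! = 48. Under this action every vertex can be carried to every other, so G is vertex-transitive.

Yes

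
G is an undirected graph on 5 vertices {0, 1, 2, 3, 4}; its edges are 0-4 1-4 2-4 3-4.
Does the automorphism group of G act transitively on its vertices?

Vertex 4 is the only vertex of degree 4, so every automorphism fixes it; G is not vertex-transitive.

No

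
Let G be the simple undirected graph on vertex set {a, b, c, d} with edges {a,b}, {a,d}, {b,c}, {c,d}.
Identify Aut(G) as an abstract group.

the dihedral group of order 8

Every vertex has degree 2 and the graph is connected, so G is the 4-cycle C_4. C_4 has 4 rotations and 4 reflections, so Aut(C_4) ≅ D_4 of order 8.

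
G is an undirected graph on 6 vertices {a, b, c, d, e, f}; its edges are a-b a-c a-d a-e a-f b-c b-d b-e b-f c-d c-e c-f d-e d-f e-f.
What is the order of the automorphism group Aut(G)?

720

Every vertex has degree 5, so G is the complete graph K_6. Every bijection on the vertex set is an automorphism of K_6; hence Aut(K_6) ≅ S_6, order 720.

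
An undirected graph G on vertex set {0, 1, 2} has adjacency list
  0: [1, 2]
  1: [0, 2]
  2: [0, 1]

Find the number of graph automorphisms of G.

Every vertex has degree 2, so G is the complete graph K_3. Any permutation of the 3 vertices preserves K_3, so Aut(K_3) = S_3 of order 3! = 6.

6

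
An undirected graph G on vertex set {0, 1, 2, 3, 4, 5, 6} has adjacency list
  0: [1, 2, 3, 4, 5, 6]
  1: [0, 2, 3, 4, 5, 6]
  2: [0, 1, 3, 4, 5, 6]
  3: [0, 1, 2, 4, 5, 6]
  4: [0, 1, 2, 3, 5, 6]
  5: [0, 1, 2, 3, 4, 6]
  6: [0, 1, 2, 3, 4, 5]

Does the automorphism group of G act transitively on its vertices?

Yes

Every vertex has degree 6, so G is the complete graph K_7. Every bijection on the vertex set is an automorphism of K_7; hence Aut(K_7) ≅ S_7, order 5040. Under this action every vertex can be carried to every other, so G is vertex-transitive.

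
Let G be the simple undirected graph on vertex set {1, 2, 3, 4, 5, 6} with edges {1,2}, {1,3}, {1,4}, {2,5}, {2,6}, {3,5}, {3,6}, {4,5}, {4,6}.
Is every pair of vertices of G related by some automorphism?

Yes

G is 3-regular and bipartite with parts {2, 3, 4} and {1, 5, 6} (each part is independent and every cross-pair is an edge), so G = K_{3,3}. Each part can be permuted independently (S_3 × S_3) and the two equal-size parts can also be swapped, giving (S_3 × S_3) ⋊ Z_2 of order 2·(3!)² = 72. This group acts transitively on the 6 vertices.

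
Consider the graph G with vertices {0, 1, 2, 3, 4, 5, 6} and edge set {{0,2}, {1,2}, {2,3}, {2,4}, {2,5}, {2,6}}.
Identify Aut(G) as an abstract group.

Vertex 2 has degree 6 and every other vertex has degree 1, so G is the star K_{1,6} with centre 2. The 6 leaves are pairwise interchangeable while the centre is fixed, giving Aut(G) = S_6.

S_6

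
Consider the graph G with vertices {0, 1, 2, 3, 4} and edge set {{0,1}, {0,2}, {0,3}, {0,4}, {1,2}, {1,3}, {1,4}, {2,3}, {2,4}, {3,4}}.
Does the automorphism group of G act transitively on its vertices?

Every vertex has degree 4, so G is the complete graph K_5. Any permutation of the 5 vertices preserves K_5, so Aut(K_5) = S_5 of order 5! = 120. Under this action every vertex can be carried to every other, so G is vertex-transitive.

Yes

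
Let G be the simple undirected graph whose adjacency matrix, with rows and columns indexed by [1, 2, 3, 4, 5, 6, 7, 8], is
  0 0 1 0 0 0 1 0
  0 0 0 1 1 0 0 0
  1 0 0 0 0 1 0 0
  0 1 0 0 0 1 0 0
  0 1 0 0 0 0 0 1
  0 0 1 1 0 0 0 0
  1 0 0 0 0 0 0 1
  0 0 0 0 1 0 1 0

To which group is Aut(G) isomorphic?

the dihedral group of order 16

G is 2-regular and connected on 8 vertices, i.e. the cycle C_8. The automorphisms of the 8-cycle are exactly the symmetries of a regular 8-gon: the dihedral group D_8, |D_8| = 16.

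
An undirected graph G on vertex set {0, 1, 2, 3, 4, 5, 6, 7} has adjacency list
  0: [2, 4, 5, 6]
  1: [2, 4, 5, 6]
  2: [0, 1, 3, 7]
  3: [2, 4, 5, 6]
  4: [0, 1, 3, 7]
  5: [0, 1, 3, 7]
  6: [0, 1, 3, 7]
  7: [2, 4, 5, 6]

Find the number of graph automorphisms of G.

1152

G is 4-regular and bipartite with parts {0, 1, 3, 7} and {2, 4, 5, 6} (each part is independent and every cross-pair is an edge), so G = K_{4,4}. Each part can be permuted independently (S_4 × S_4) and the two equal-size parts can also be swapped, giving (S_4 × S_4) ⋊ Z_2 of order 2·(4!)² = 1152.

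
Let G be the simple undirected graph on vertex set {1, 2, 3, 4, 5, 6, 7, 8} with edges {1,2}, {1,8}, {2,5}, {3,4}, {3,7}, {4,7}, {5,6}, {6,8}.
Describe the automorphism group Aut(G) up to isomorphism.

G has two connected components, {1, 2, 5, 6, 8} and {3, 4, 7}; each is 2-regular, so G = C_5 ⊔ C_3. No automorphism exchanges components of different sizes, hence Aut(G) is the direct product D_3 × D_5, order 60.

D_3 × D_5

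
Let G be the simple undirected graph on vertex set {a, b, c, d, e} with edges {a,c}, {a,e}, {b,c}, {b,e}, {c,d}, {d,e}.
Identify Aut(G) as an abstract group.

S_2 × S_3

The vertices split by degree into {c, e} (degree 3) and {a, b, d} (degree 2); every edge runs between the two parts, so G is the complete bipartite graph K_{2,3}. Automorphisms preserve the bipartition setwise (since the parts differ in size) and act as S_2 × S_3 within it; |Aut| = 12.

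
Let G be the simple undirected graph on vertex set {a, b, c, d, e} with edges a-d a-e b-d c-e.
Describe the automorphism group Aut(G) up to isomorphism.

The degree sequence is [2, 1, 1, 2, 2]; the two degree-1 vertices b and c are the ends of a path, so G = P_5. A path has exactly one nontrivial symmetry — reversal — giving Aut(G) of order 2.

C_2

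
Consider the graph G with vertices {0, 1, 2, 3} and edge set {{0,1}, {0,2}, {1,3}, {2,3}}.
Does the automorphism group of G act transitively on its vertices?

Yes

G is 2-regular and bipartite with parts {1, 2} and {0, 3} (each part is independent and every cross-pair is an edge), so G = K_{2,2}. Each part can be permuted independently (S_2 × S_2) and the two equal-size parts can also be swapped, giving (S_2 × S_2) ⋊ Z_2 of order 2·(2!)² = 8. This group acts transitively on the 4 vertices.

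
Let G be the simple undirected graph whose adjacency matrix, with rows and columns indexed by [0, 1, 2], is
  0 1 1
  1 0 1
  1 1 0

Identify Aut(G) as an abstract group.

Every vertex has degree 2, so G is the complete graph K_3. Any permutation of the 3 vertices preserves K_3, so Aut(K_3) = S_3 of order 3! = 6.

S_3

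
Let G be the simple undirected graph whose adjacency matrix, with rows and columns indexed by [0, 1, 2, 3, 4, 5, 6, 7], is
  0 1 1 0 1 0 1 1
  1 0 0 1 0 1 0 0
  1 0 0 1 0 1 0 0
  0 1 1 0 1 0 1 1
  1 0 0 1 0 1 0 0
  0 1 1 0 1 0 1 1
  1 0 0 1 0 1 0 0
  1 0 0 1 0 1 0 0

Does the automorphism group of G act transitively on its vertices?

Automorphisms preserve degree, but G has vertices of degree 3 and vertices of degree 5; no automorphism maps one to the other, so G is not vertex-transitive.

No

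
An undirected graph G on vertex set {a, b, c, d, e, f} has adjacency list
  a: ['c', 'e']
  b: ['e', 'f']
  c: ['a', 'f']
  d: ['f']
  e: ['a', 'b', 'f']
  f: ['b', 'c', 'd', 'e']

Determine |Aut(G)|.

1

Degrees alone do not determine every vertex (e.g. a and b both have degree 2), but their neighbour-degree multisets differ: N(a) has degrees [2, 3] while N(b) has degrees [3, 4]. Repeating this refinement separates all vertices, so the only automorphism is the identity.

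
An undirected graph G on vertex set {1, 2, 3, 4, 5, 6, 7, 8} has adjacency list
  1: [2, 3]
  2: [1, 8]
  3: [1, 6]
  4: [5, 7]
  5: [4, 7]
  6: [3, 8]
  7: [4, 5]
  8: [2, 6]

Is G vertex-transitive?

G has two connected components, {1, 2, 3, 6, 8} and {4, 5, 7}; each is 2-regular, so G = C_5 ⊔ C_3. The orbit of 1 under Aut(G) is {1, 2, 3, 6, 8}, which does not contain 4, so G is not vertex-transitive.

No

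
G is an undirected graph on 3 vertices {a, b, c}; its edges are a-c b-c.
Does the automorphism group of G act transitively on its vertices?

No

Vertex c is the only vertex of degree 2, so every automorphism fixes it; G is not vertex-transitive.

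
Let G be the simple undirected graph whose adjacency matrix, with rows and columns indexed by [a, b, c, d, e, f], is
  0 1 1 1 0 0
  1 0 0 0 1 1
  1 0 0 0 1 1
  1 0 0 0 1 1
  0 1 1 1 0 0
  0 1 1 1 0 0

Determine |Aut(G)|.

G is 3-regular and bipartite with parts {a, e, f} and {b, c, d} (each part is independent and every cross-pair is an edge), so G = K_{3,3}. Each part can be permuted independently (S_3 × S_3) and the two equal-size parts can also be swapped, giving (S_3 × S_3) ⋊ Z_2 of order 2·(3!)² = 72.

72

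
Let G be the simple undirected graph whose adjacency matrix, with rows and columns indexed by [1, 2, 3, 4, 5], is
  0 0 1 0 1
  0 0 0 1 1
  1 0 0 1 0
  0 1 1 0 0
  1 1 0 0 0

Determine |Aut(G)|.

G is 2-regular and connected on 5 vertices, i.e. the cycle C_5. C_5 has 5 rotations and 5 reflections, so Aut(C_5) ≅ D_5 of order 10.

10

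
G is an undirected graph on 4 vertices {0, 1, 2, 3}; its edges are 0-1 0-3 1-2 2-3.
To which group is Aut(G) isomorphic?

G is 2-regular and bipartite with parts {0, 2} and {1, 3} (each part is independent and every cross-pair is an edge), so G = K_{2,2}. Each part can be permuted independently (S_2 × S_2) and the two equal-size parts can also be swapped, giving (S_2 × S_2) ⋊ Z_2 of order 2·(2!)² = 8.

S_2 ≀ Z_2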